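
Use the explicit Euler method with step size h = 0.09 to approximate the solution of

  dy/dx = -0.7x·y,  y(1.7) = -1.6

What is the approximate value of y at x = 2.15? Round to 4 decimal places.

-0.8517

Euler: y_{n+1} = y_n + h·f(x_n, y_n).
x=1.700000, y=-1.600000: f=1.904000 → y ← -1.600000 + 0.09·1.904000 = -1.428640
x=1.790000, y=-1.428640: f=1.790086 → y ← -1.428640 + 0.09·1.790086 = -1.267532
x=1.880000, y=-1.267532: f=1.668072 → y ← -1.267532 + 0.09·1.668072 = -1.117406
x=1.970000, y=-1.117406: f=1.540903 → y ← -1.117406 + 0.09·1.540903 = -0.978725
x=2.060000, y=-0.978725: f=1.411321 → y ← -0.978725 + 0.09·1.411321 = -0.851706
y(2.15) ≈ -0.8517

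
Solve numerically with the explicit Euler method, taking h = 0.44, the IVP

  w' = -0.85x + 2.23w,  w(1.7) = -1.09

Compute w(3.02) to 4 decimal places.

Euler: w_{n+1} = w_n + h·f(x_n, w_n).
x=1.700000, w=-1.090000: f=-3.875700 → w ← -1.090000 + 0.44·(-3.875700) = -2.795308
x=2.140000, w=-2.795308: f=-8.052537 → w ← -2.795308 + 0.44·(-8.052537) = -6.338424
x=2.580000, w=-6.338424: f=-16.327686 → w ← -6.338424 + 0.44·(-16.327686) = -13.522606
w(3.02) ≈ -13.5226

-13.5226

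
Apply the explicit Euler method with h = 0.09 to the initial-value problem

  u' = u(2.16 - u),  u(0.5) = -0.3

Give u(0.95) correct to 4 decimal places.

Euler: u_{n+1} = u_n + h·f(s_n, u_n).
s=0.500000, u=-0.300000: f=-0.738000 → u ← -0.300000 + 0.09·(-0.738000) = -0.366420
s=0.590000, u=-0.366420: f=-0.925731 → u ← -0.366420 + 0.09·(-0.925731) = -0.449736
s=0.680000, u=-0.449736: f=-1.173692 → u ← -0.449736 + 0.09·(-1.173692) = -0.555368
s=0.770000, u=-0.555368: f=-1.508029 → u ← -0.555368 + 0.09·(-1.508029) = -0.691091
s=0.860000, u=-0.691091: f=-1.970362 → u ← -0.691091 + 0.09·(-1.970362) = -0.868423
u(0.95) ≈ -0.8684

-0.8684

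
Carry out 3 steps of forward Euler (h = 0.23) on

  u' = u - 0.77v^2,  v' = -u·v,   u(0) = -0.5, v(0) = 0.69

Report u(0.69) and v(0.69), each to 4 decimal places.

-1.3282, 1.0913

Euler on (u,v): u_{n+1} = u_n + h·u', v_{n+1} = v_n + h·v'.
0.000000: (-0.500000, 0.690000); f=(-0.866597, 0.345000) → (-0.699317, 0.769350)
0.230000: (-0.699317, 0.769350); f=(-1.155080, 0.538020) → (-0.964986, 0.893095)
0.460000: (-0.964986, 0.893095); f=(-1.579151, 0.861823) → (-1.328191, 1.091314)
(u(0.69), v(0.69)) ≈ (-1.3282, 1.0913)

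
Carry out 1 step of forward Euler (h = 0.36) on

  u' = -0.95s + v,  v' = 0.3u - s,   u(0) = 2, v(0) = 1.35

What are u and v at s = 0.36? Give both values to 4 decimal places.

2.4860, 1.5660

Euler on (u,v): u_{n+1} = u_n + h·u', v_{n+1} = v_n + h·v'.
0.000000: (2.000000, 1.350000); f=(1.350000, 0.600000) → (2.486000, 1.566000)
(u(0.36), v(0.36)) ≈ (2.4860, 1.5660)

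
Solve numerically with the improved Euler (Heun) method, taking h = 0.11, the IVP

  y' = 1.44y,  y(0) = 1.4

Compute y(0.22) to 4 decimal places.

Heun: k1 = f(x_n, y_n); k2 = f(x_n + h, y_n + h·k1); y_{n+1} = y_n + (h/2)·(k1 + k2).
x=0.000000, y=1.400000:
  k1 = f(0.000000, 1.400000) = 2.016000
  k2 = f(0.110000, 1.621760) = 2.335334
  y ← 1.400000 + (0.11/2)·(2.016000 + 2.335334) = 1.639323
x=0.110000, y=1.639323:
  k1 = f(0.110000, 1.639323) = 2.360626
  k2 = f(0.220000, 1.898992) = 2.734549
  y ← 1.639323 + (0.11/2)·(2.360626 + 2.734549) = 1.919558
y(0.22) ≈ 1.9196

1.9196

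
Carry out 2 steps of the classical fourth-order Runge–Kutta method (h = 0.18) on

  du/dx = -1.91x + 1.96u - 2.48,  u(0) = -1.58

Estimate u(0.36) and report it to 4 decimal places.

-4.6550

RK4: k1 = f(x_n, u_n); k2 = f(x_n + h/2, u_n + (h/2)·k1); k3 = f(x_n + h/2, u_n + (h/2)·k2); k4 = f(x_n + h, u_n + h·k3); u_{n+1} = u_n + (h/6)·(k1 + 2k2 + 2k3 + k4).
x=0.000000, u=-1.580000:
  k1 = f(0.000000, -1.580000) = -5.576800
  k2 = f(0.090000, -2.081912) = -6.732448
  k3 = f(0.090000, -2.185920) = -6.936304
  k4 = f(0.180000, -2.828535) = -8.367728
  u ← -1.580000 + (0.18/6)·(k1 + 2k2 + 2k3 + k4) = -2.818461
x=0.180000, u=-2.818461:
  k1 = f(0.180000, -2.818461) = -8.347983
  k2 = f(0.270000, -3.569779) = -9.992468
  k3 = f(0.270000, -3.717783) = -10.282555
  k4 = f(0.360000, -4.669321) = -12.319469
  u ← -2.818461 + (0.18/6)·(k1 + 2k2 + 2k3 + k4) = -4.654986
u(0.36) ≈ -4.6550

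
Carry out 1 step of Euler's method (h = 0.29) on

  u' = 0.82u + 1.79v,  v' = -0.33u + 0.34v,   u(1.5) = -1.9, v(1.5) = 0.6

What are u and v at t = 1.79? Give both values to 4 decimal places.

Euler on (u,v): u_{n+1} = u_n + h·u', v_{n+1} = v_n + h·v'.
1.500000: (-1.900000, 0.600000); f=(-0.484000, 0.831000) → (-2.040360, 0.840990)
(u(1.79), v(1.79)) ≈ (-2.0404, 0.8410)

-2.0404, 0.8410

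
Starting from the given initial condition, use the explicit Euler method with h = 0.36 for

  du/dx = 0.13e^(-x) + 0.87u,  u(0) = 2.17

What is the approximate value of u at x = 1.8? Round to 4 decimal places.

Euler: u_{n+1} = u_n + h·f(x_n, u_n).
x=0.000000, u=2.170000: f=2.017900 → u ← 2.170000 + 0.36·2.017900 = 2.896444
x=0.360000, u=2.896444: f=2.610604 → u ← 2.896444 + 0.36·2.610604 = 3.836262
x=0.720000, u=3.836262: f=3.400825 → u ← 3.836262 + 0.36·3.400825 = 5.060559
x=1.080000, u=5.060559: f=4.446833 → u ← 5.060559 + 0.36·4.446833 = 6.661419
x=1.440000, u=6.661419: f=5.826235 → u ← 6.661419 + 0.36·5.826235 = 8.758863
u(1.8) ≈ 8.7589

8.7589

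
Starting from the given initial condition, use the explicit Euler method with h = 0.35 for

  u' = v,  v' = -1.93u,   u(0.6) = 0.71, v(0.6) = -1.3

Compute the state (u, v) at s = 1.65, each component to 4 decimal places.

Euler on (u,v): u_{n+1} = u_n + h·u', v_{n+1} = v_n + h·v'.
0.600000: (0.710000, -1.300000); f=(-1.300000, -1.370300) → (0.255000, -1.779605)
0.950000: (0.255000, -1.779605); f=(-1.779605, -0.492150) → (-0.367862, -1.951857)
1.300000: (-0.367862, -1.951857); f=(-1.951857, 0.709973) → (-1.051012, -1.703367)
(u(1.65), v(1.65)) ≈ (-1.0510, -1.7034)

-1.0510, -1.7034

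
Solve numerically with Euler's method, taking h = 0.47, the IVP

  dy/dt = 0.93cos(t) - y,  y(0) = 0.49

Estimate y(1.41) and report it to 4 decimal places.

0.6601

Euler: y_{n+1} = y_n + h·f(t_n, y_n).
t=0.000000, y=0.490000: f=0.440000 → y ← 0.490000 + 0.47·0.440000 = 0.696800
t=0.470000, y=0.696800: f=0.132359 → y ← 0.696800 + 0.47·0.132359 = 0.759008
t=0.940000, y=0.759008: f=-0.210506 → y ← 0.759008 + 0.47·(-0.210506) = 0.660071
y(1.41) ≈ 0.6601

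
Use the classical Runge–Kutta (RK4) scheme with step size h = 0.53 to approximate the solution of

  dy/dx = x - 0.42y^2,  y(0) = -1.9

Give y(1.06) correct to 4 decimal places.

-7.7824

RK4: k1 = f(x_n, y_n); k2 = f(x_n + h/2, y_n + (h/2)·k1); k3 = f(x_n + h/2, y_n + (h/2)·k2); k4 = f(x_n + h, y_n + h·k3); y_{n+1} = y_n + (h/6)·(k1 + 2k2 + 2k3 + k4).
x=0.000000, y=-1.900000:
  k1 = f(0.000000, -1.900000) = -1.516200
  k2 = f(0.265000, -2.301793) = -1.960265
  k3 = f(0.265000, -2.419470) = -2.193611
  k4 = f(0.530000, -3.062614) = -3.409434
  y ← -1.900000 + (0.53/6)·(k1 + 2k2 + 2k3 + k4) = -3.068949
x=0.530000, y=-3.068949:
  k1 = f(0.530000, -3.068949) = -3.425749
  k2 = f(0.795000, -3.976773) = -5.847183
  k3 = f(0.795000, -4.618453) = -8.163644
  k4 = f(1.060000, -7.395681) = -21.912359
  y ← -3.068949 + (0.53/6)·(k1 + 2k2 + 2k3 + k4) = -7.782395
y(1.06) ≈ -7.7824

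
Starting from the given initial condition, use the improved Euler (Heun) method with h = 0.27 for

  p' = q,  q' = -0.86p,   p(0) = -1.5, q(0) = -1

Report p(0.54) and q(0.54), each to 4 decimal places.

Heun on (p,q): k1 = f(t_n, state_n); k2 = f(t_n + h, state_n + h·k1); state_{n+1} = state_n + (h/2)·(k1 + k2).
0.000000: (-1.500000, -1.000000)
  k1 = (-1.000000, 1.290000)
  predictor → (-1.770000, -0.651700)
  k2 = (-0.651700, 1.522200)
  → (-1.722980, -0.620353)
0.270000: (-1.722980, -0.620353)
  k1 = (-0.620353, 1.481762)
  predictor → (-1.890475, -0.220277)
  k2 = (-0.220277, 1.625808)
  → (-1.836465, -0.200831)
(p(0.54), q(0.54)) ≈ (-1.8365, -0.2008)

-1.8365, -0.2008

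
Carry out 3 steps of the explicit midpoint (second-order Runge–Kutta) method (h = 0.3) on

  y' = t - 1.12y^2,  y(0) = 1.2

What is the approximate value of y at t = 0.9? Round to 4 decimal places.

Midpoint: k1 = f(t_n, y_n); k2 = f(t_n + h/2, y_n + (h/2)·k1); y_{n+1} = y_n + h·k2.
t=0.000000, y=1.200000:
  k1 = f(0.000000, 1.200000) = -1.612800
  k2 = f(0.150000, 0.958080) = -0.878067
  y ← 1.200000 + 0.3·(-0.878067) = 0.936580
t=0.300000, y=0.936580:
  k1 = f(0.300000, 0.936580) = -0.682444
  k2 = f(0.450000, 0.834213) = -0.329421
  y ← 0.936580 + 0.3·(-0.329421) = 0.837753
t=0.600000, y=0.837753:
  k1 = f(0.600000, 0.837753) = -0.186051
  k2 = f(0.750000, 0.809846) = 0.015448
  y ← 0.837753 + 0.3·0.015448 = 0.842388
y(0.9) ≈ 0.8424

0.8424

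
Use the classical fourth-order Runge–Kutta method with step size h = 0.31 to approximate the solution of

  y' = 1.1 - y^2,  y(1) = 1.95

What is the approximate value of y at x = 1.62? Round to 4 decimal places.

1.2375

RK4: k1 = f(x_n, y_n); k2 = f(x_n + h/2, y_n + (h/2)·k1); k3 = f(x_n + h/2, y_n + (h/2)·k2); k4 = f(x_n + h, y_n + h·k3); y_{n+1} = y_n + (h/6)·(k1 + 2k2 + 2k3 + k4).
x=1.000000, y=1.950000:
  k1 = f(1.000000, 1.950000) = -2.702500
  k2 = f(1.155000, 1.531112) = -1.244305
  k3 = f(1.155000, 1.757133) = -1.987515
  k4 = f(1.310000, 1.333870) = -0.679210
  y ← 1.950000 + (0.31/6)·(k1 + 2k2 + 2k3 + k4) = 1.441324
x=1.310000, y=1.441324:
  k1 = f(1.310000, 1.441324) = -0.977413
  k2 = f(1.465000, 1.289824) = -0.563647
  k3 = f(1.465000, 1.353958) = -0.733203
  k4 = f(1.620000, 1.214031) = -0.373870
  y ← 1.441324 + (0.31/6)·(k1 + 2k2 + 2k3 + k4) = 1.237499
y(1.62) ≈ 1.2375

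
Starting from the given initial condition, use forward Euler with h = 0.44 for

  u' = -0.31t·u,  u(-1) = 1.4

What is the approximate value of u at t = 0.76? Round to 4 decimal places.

Euler: u_{n+1} = u_n + h·f(t_n, u_n).
t=-1.000000, u=1.400000: f=0.434000 → u ← 1.400000 + 0.44·0.434000 = 1.590960
t=-0.560000, u=1.590960: f=0.276191 → u ← 1.590960 + 0.44·0.276191 = 1.712484
t=-0.120000, u=1.712484: f=0.063704 → u ← 1.712484 + 0.44·0.063704 = 1.740514
t=0.320000, u=1.740514: f=-0.172659 → u ← 1.740514 + 0.44·(-0.172659) = 1.664544
u(0.76) ≈ 1.6645

1.6645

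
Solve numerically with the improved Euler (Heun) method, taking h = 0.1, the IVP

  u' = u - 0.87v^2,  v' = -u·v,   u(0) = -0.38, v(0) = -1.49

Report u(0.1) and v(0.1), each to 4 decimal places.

Heun on (u,v): k1 = f(t_n, state_n); k2 = f(t_n + h, state_n + h·k1); state_{n+1} = state_n + (h/2)·(k1 + k2).
0.000000: (-0.380000, -1.490000)
  k1 = (-2.311487, -0.566200)
  predictor → (-0.611149, -1.546620)
  k2 = (-2.692218, -0.945215)
  → (-0.630185, -1.565571)
(u(0.1), v(0.1)) ≈ (-0.6302, -1.5656)

-0.6302, -1.5656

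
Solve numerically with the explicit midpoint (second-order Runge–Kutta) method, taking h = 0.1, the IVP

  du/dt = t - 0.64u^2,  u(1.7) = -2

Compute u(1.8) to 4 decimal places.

-2.0921

Midpoint: k1 = f(t_n, u_n); k2 = f(t_n + h/2, u_n + (h/2)·k1); u_{n+1} = u_n + h·k2.
t=1.700000, u=-2.000000:
  k1 = f(1.700000, -2.000000) = -0.860000
  k2 = f(1.750000, -2.043000) = -0.921263
  u ← -2.000000 + 0.1·(-0.921263) = -2.092126
u(1.8) ≈ -2.0921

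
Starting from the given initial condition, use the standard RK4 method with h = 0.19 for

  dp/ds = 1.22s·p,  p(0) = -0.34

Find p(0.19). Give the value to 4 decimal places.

RK4: k1 = f(s_n, p_n); k2 = f(s_n + h/2, p_n + (h/2)·k1); k3 = f(s_n + h/2, p_n + (h/2)·k2); k4 = f(s_n + h, p_n + h·k3); p_{n+1} = p_n + (h/6)·(k1 + 2k2 + 2k3 + k4).
s=0.000000, p=-0.340000:
  k1 = f(0.000000, -0.340000) = 0.000000
  k2 = f(0.095000, -0.340000) = -0.039406
  k3 = f(0.095000, -0.343744) = -0.039840
  k4 = f(0.190000, -0.347570) = -0.080567
  p ← -0.340000 + (0.19/6)·(k1 + 2k2 + 2k3 + k4) = -0.347570
p(0.19) ≈ -0.3476

-0.3476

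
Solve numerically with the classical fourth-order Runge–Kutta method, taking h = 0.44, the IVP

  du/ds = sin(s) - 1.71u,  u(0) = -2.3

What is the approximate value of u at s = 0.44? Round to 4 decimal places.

-1.0122

RK4: k1 = f(s_n, u_n); k2 = f(s_n + h/2, u_n + (h/2)·k1); k3 = f(s_n + h/2, u_n + (h/2)·k2); k4 = f(s_n + h, u_n + h·k3); u_{n+1} = u_n + (h/6)·(k1 + 2k2 + 2k3 + k4).
s=0.000000, u=-2.300000:
  k1 = f(0.000000, -2.300000) = 3.933000
  k2 = f(0.220000, -1.434740) = 2.671635
  k3 = f(0.220000, -1.712240) = 3.146161
  k4 = f(0.440000, -0.915689) = 1.991768
  u ← -2.300000 + (0.44/6)·(k1 + 2k2 + 2k3 + k4) = -1.012240
u(0.44) ≈ -1.0122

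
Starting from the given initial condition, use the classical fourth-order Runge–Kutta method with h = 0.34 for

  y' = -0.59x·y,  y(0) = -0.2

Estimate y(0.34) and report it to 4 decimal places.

-0.1933

RK4: k1 = f(x_n, y_n); k2 = f(x_n + h/2, y_n + (h/2)·k1); k3 = f(x_n + h/2, y_n + (h/2)·k2); k4 = f(x_n + h, y_n + h·k3); y_{n+1} = y_n + (h/6)·(k1 + 2k2 + 2k3 + k4).
x=0.000000, y=-0.200000:
  k1 = f(0.000000, -0.200000) = 0.000000
  k2 = f(0.170000, -0.200000) = 0.020060
  k3 = f(0.170000, -0.196590) = 0.019718
  k4 = f(0.340000, -0.193296) = 0.038775
  y ← -0.200000 + (0.34/6)·(k1 + 2k2 + 2k3 + k4) = -0.193295
y(0.34) ≈ -0.1933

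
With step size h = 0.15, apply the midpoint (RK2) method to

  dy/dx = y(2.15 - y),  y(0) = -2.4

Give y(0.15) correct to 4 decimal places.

Midpoint: k1 = f(x_n, y_n); k2 = f(x_n + h/2, y_n + (h/2)·k1); y_{n+1} = y_n + h·k2.
x=0.000000, y=-2.400000:
  k1 = f(0.000000, -2.400000) = -10.920000
  k2 = f(0.075000, -3.219000) = -17.282811
  y ← -2.400000 + 0.15·(-17.282811) = -4.992422
y(0.15) ≈ -4.9924

-4.9924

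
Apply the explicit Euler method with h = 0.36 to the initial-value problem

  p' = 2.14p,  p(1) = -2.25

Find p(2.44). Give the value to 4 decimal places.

-22.1039

Euler: p_{n+1} = p_n + h·f(x_n, p_n).
x=1.000000, p=-2.250000: f=-4.815000 → p ← -2.250000 + 0.36·(-4.815000) = -3.983400
x=1.360000, p=-3.983400: f=-8.524476 → p ← -3.983400 + 0.36·(-8.524476) = -7.052211
x=1.720000, p=-7.052211: f=-15.091732 → p ← -7.052211 + 0.36·(-15.091732) = -12.485235
x=2.080000, p=-12.485235: f=-26.718403 → p ← -12.485235 + 0.36·(-26.718403) = -22.103860
p(2.44) ≈ -22.1039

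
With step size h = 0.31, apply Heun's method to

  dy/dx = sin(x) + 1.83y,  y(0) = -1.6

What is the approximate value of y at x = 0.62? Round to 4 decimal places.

Heun: k1 = f(x_n, y_n); k2 = f(x_n + h, y_n + h·k1); y_{n+1} = y_n + (h/2)·(k1 + k2).
x=0.000000, y=-1.600000:
  k1 = f(0.000000, -1.600000) = -2.928000
  k2 = f(0.310000, -2.507680) = -4.283996
  y ← -1.600000 + (0.31/2)·(-2.928000 + (-4.283996)) = -2.717859
x=0.310000, y=-2.717859:
  k1 = f(0.310000, -2.717859) = -4.668624
  k2 = f(0.620000, -4.165133) = -7.041158
  y ← -2.717859 + (0.31/2)·(-4.668624 + (-7.041158)) = -4.532876
y(0.62) ≈ -4.5329

-4.5329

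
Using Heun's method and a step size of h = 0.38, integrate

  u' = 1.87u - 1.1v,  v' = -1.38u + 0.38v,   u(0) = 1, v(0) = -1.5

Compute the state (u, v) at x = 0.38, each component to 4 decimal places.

2.9677, -2.6452

Heun on (u,v): k1 = f(x_n, state_n); k2 = f(x_n + h, state_n + h·k1); state_{n+1} = state_n + (h/2)·(k1 + k2).
0.000000: (1.000000, -1.500000)
  k1 = (3.520000, -1.950000)
  predictor → (2.337600, -2.241000)
  k2 = (6.836412, -4.077468)
  → (2.967718, -2.645219)
(u(0.38), v(0.38)) ≈ (2.9677, -2.6452)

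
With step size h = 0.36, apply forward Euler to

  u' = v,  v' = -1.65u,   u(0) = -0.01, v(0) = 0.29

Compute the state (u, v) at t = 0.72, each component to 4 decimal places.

Euler on (u,v): u_{n+1} = u_n + h·u', v_{n+1} = v_n + h·v'.
0.000000: (-0.010000, 0.290000); f=(0.290000, 0.016500) → (0.094400, 0.295940)
0.360000: (0.094400, 0.295940); f=(0.295940, -0.155760) → (0.200938, 0.239866)
(u(0.72), v(0.72)) ≈ (0.2009, 0.2399)

0.2009, 0.2399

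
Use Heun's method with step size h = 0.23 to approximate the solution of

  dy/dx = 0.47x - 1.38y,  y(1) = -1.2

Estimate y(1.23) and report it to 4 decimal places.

Heun: k1 = f(x_n, y_n); k2 = f(x_n + h, y_n + h·k1); y_{n+1} = y_n + (h/2)·(k1 + k2).
x=1.000000, y=-1.200000:
  k1 = f(1.000000, -1.200000) = 2.126000
  k2 = f(1.230000, -0.711020) = 1.559308
  y ← -1.200000 + (0.23/2)·(2.126000 + 1.559308) = -0.776190
y(1.23) ≈ -0.7762

-0.7762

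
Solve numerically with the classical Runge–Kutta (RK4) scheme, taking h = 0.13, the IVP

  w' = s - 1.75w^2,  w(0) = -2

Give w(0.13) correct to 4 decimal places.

RK4: k1 = f(s_n, w_n); k2 = f(s_n + h/2, w_n + (h/2)·k1); k3 = f(s_n + h/2, w_n + (h/2)·k2); k4 = f(s_n + h, w_n + h·k3); w_{n+1} = w_n + (h/6)·(k1 + 2k2 + 2k3 + k4).
s=0.000000, w=-2.000000:
  k1 = f(0.000000, -2.000000) = -7.000000
  k2 = f(0.065000, -2.455000) = -10.482294
  k3 = f(0.065000, -2.681349) = -12.516858
  k4 = f(0.130000, -3.627191) = -22.893907
  w ← -2.000000 + (0.13/6)·(k1 + 2k2 + 2k3 + k4) = -3.644331
w(0.13) ≈ -3.6443

-3.6443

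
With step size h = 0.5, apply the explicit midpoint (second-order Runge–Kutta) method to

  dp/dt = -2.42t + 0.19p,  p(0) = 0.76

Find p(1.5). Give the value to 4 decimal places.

-1.9549

Midpoint: k1 = f(t_n, p_n); k2 = f(t_n + h/2, p_n + (h/2)·k1); p_{n+1} = p_n + h·k2.
t=0.000000, p=0.760000:
  k1 = f(0.000000, 0.760000) = 0.144400
  k2 = f(0.250000, 0.796100) = -0.453741
  p ← 0.760000 + 0.5·(-0.453741) = 0.533130
t=0.500000, p=0.533130:
  k1 = f(0.500000, 0.533130) = -1.108705
  k2 = f(0.750000, 0.255953) = -1.766369
  p ← 0.533130 + 0.5·(-1.766369) = -0.350055
t=1.000000, p=-0.350055:
  k1 = f(1.000000, -0.350055) = -2.486510
  k2 = f(1.250000, -0.971683) = -3.209620
  p ← -0.350055 + 0.5·(-3.209620) = -1.954865
p(1.5) ≈ -1.9549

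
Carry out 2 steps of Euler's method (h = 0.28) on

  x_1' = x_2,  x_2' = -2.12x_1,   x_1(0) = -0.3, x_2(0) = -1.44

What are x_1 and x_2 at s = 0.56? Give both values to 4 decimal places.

Euler on (x_1,x_2): x_1_{n+1} = x_1_n + h·x_1', x_2_{n+1} = x_2_n + h·x_2'.
0.000000: (-0.300000, -1.440000); f=(-1.440000, 0.636000) → (-0.703200, -1.261920)
0.280000: (-0.703200, -1.261920); f=(-1.261920, 1.490784) → (-1.056538, -0.844500)
(x_1(0.56), x_2(0.56)) ≈ (-1.0565, -0.8445)

-1.0565, -0.8445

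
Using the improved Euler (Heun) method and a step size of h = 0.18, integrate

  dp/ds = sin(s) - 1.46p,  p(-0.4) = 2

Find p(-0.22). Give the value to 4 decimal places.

1.4980

Heun: k1 = f(s_n, p_n); k2 = f(s_n + h, p_n + h·k1); p_{n+1} = p_n + (h/2)·(k1 + k2).
s=-0.400000, p=2.000000:
  k1 = f(-0.400000, 2.000000) = -3.309418
  k2 = f(-0.220000, 1.404305) = -2.268514
  p ← 2.000000 + (0.18/2)·(-3.309418 + (-2.268514)) = 1.497986
p(-0.22) ≈ 1.4980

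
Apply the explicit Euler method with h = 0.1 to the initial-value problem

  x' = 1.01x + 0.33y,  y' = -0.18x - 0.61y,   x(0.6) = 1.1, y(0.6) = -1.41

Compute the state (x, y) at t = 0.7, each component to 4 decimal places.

1.1646, -1.3438

Euler on (x,y): x_{n+1} = x_n + h·x', y_{n+1} = y_n + h·y'.
0.600000: (1.100000, -1.410000); f=(0.645700, 0.662100) → (1.164570, -1.343790)
(x(0.7), y(0.7)) ≈ (1.1646, -1.3438)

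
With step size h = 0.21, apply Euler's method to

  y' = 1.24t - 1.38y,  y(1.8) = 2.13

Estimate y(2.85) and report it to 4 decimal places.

2.1200

Euler: y_{n+1} = y_n + h·f(t_n, y_n).
t=1.800000, y=2.130000: f=-0.707400 → y ← 2.130000 + 0.21·(-0.707400) = 1.981446
t=2.010000, y=1.981446: f=-0.241995 → y ← 1.981446 + 0.21·(-0.241995) = 1.930627
t=2.220000, y=1.930627: f=0.088535 → y ← 1.930627 + 0.21·0.088535 = 1.949219
t=2.430000, y=1.949219: f=0.323277 → y ← 1.949219 + 0.21·0.323277 = 2.017108
t=2.640000, y=2.017108: f=0.489992 → y ← 2.017108 + 0.21·0.489992 = 2.120006
y(2.85) ≈ 2.1200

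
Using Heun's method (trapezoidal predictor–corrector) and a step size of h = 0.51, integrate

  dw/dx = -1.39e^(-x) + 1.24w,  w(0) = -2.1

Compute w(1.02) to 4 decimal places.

Heun: k1 = f(x_n, w_n); k2 = f(x_n + h, w_n + h·k1); w_{n+1} = w_n + (h/2)·(k1 + k2).
x=0.000000, w=-2.100000:
  k1 = f(0.000000, -2.100000) = -3.994000
  k2 = f(0.510000, -4.136940) = -5.964494
  w ← -2.100000 + (0.51/2)·(-3.994000 + (-5.964494)) = -4.639416
x=0.510000, w=-4.639416:
  k1 = f(0.510000, -4.639416) = -6.587565
  k2 = f(1.020000, -7.999074) = -10.420079
  w ← -4.639416 + (0.51/2)·(-6.587565 + (-10.420079)) = -8.976365
w(1.02) ≈ -8.9764

-8.9764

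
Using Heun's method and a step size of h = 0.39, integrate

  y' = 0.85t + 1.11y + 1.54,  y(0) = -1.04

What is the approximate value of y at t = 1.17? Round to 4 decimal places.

Heun: k1 = f(t_n, y_n); k2 = f(t_n + h, y_n + h·k1); y_{n+1} = y_n + (h/2)·(k1 + k2).
t=0.000000, y=-1.040000:
  k1 = f(0.000000, -1.040000) = 0.385600
  k2 = f(0.390000, -0.889616) = 0.884026
  y ← -1.040000 + (0.39/2)·(0.385600 + 0.884026) = -0.792423
t=0.390000, y=-0.792423:
  k1 = f(0.390000, -0.792423) = 0.991911
  k2 = f(0.780000, -0.405578) = 1.752809
  y ← -0.792423 + (0.39/2)·(0.991911 + 1.752809) = -0.257203
t=0.780000, y=-0.257203:
  k1 = f(0.780000, -0.257203) = 1.917505
  k2 = f(1.170000, 0.490624) = 3.079093
  y ← -0.257203 + (0.39/2)·(1.917505 + 3.079093) = 0.717134
y(1.17) ≈ 0.7171

0.7171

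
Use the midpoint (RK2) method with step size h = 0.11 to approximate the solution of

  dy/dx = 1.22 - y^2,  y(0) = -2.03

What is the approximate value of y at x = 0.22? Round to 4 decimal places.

-3.0784

Midpoint: k1 = f(x_n, y_n); k2 = f(x_n + h/2, y_n + (h/2)·k1); y_{n+1} = y_n + h·k2.
x=0.000000, y=-2.030000:
  k1 = f(0.000000, -2.030000) = -2.900900
  k2 = f(0.055000, -2.189549) = -3.574127
  y ← -2.030000 + 0.11·(-3.574127) = -2.423154
x=0.110000, y=-2.423154:
  k1 = f(0.110000, -2.423154) = -4.651675
  k2 = f(0.165000, -2.678996) = -5.957020
  y ← -2.423154 + 0.11·(-5.957020) = -3.078426
y(0.22) ≈ -3.0784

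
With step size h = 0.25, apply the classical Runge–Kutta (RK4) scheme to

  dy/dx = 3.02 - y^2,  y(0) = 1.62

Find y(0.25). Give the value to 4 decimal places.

RK4: k1 = f(x_n, y_n); k2 = f(x_n + h/2, y_n + (h/2)·k1); k3 = f(x_n + h/2, y_n + (h/2)·k2); k4 = f(x_n + h, y_n + h·k3); y_{n+1} = y_n + (h/6)·(k1 + 2k2 + 2k3 + k4).
x=0.000000, y=1.620000:
  k1 = f(0.000000, 1.620000) = 0.395600
  k2 = f(0.125000, 1.669450) = 0.232937
  k3 = f(0.125000, 1.649117) = 0.300413
  k4 = f(0.250000, 1.695103) = 0.146625
  y ← 1.620000 + (0.25/6)·(k1 + 2k2 + 2k3 + k4) = 1.687039
y(0.25) ≈ 1.6870

1.6870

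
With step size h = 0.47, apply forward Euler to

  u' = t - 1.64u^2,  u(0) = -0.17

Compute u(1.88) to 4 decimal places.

0.9541

Euler: u_{n+1} = u_n + h·f(t_n, u_n).
t=0.000000, u=-0.170000: f=-0.047396 → u ← -0.170000 + 0.47·(-0.047396) = -0.192276
t=0.470000, u=-0.192276: f=0.409369 → u ← -0.192276 + 0.47·0.409369 = 0.000127
t=0.940000, u=0.000127: f=0.940000 → u ← 0.000127 + 0.47·0.940000 = 0.441927
t=1.410000, u=0.441927: f=1.089708 → u ← 0.441927 + 0.47·1.089708 = 0.954090
u(1.88) ≈ 0.9541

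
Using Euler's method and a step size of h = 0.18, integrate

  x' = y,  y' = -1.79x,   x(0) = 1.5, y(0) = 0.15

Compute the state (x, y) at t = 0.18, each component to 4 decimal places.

1.5270, -0.3333

Euler on (x,y): x_{n+1} = x_n + h·x', y_{n+1} = y_n + h·y'.
0.000000: (1.500000, 0.150000); f=(0.150000, -2.685000) → (1.527000, -0.333300)
(x(0.18), y(0.18)) ≈ (1.5270, -0.3333)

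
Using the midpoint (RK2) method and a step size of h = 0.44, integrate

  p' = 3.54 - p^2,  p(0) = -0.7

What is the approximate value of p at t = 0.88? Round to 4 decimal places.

1.4584

Midpoint: k1 = f(t_n, p_n); k2 = f(t_n + h/2, p_n + (h/2)·k1); p_{n+1} = p_n + h·k2.
t=0.000000, p=-0.700000:
  k1 = f(0.000000, -0.700000) = 3.050000
  k2 = f(0.220000, -0.029000) = 3.539159
  p ← -0.700000 + 0.44·3.539159 = 0.857230
t=0.440000, p=0.857230:
  k1 = f(0.440000, 0.857230) = 2.805157
  k2 = f(0.660000, 1.474364) = 1.366249
  p ← 0.857230 + 0.44·1.366249 = 1.458380
p(0.88) ≈ 1.4584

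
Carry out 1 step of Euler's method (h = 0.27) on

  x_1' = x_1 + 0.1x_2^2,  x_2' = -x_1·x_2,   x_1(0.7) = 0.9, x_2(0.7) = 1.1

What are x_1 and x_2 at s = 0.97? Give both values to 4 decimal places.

Euler on (x_1,x_2): x_1_{n+1} = x_1_n + h·x_1', x_2_{n+1} = x_2_n + h·x_2'.
0.700000: (0.900000, 1.100000); f=(1.021000, -0.990000) → (1.175670, 0.832700)
(x_1(0.97), x_2(0.97)) ≈ (1.1757, 0.8327)

1.1757, 0.8327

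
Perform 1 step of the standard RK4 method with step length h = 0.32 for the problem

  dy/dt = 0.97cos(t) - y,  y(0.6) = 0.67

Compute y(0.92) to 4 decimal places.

RK4: k1 = f(t_n, y_n); k2 = f(t_n + h/2, y_n + (h/2)·k1); k3 = f(t_n + h/2, y_n + (h/2)·k2); k4 = f(t_n + h, y_n + h·k3); y_{n+1} = y_n + (h/6)·(k1 + 2k2 + 2k3 + k4).
t=0.600000, y=0.670000:
  k1 = f(0.600000, 0.670000) = 0.130576
  k2 = f(0.760000, 0.690892) = 0.012199
  k3 = f(0.760000, 0.671952) = 0.031139
  k4 = f(0.920000, 0.679965) = -0.092319
  y ← 0.670000 + (0.32/6)·(k1 + 2k2 + 2k3 + k4) = 0.676663
y(0.92) ≈ 0.6767

0.6767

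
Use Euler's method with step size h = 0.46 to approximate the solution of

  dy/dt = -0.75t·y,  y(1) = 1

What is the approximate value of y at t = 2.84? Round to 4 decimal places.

0.0196

Euler: y_{n+1} = y_n + h·f(t_n, y_n).
t=1.000000, y=1.000000: f=-0.750000 → y ← 1.000000 + 0.46·(-0.750000) = 0.655000
t=1.460000, y=0.655000: f=-0.717225 → y ← 0.655000 + 0.46·(-0.717225) = 0.325076
t=1.920000, y=0.325076: f=-0.468110 → y ← 0.325076 + 0.46·(-0.468110) = 0.109746
t=2.380000, y=0.109746: f=-0.195896 → y ← 0.109746 + 0.46·(-0.195896) = 0.019634
y(2.84) ≈ 0.0196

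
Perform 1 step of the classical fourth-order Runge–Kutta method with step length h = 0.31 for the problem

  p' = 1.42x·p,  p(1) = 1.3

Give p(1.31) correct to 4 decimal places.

RK4: k1 = f(x_n, p_n); k2 = f(x_n + h/2, p_n + (h/2)·k1); k3 = f(x_n + h/2, p_n + (h/2)·k2); k4 = f(x_n + h, p_n + h·k3); p_{n+1} = p_n + (h/6)·(k1 + 2k2 + 2k3 + k4).
x=1.000000, p=1.300000:
  k1 = f(1.000000, 1.300000) = 1.846000
  k2 = f(1.155000, 1.586130) = 2.601412
  k3 = f(1.155000, 1.703219) = 2.793449
  k4 = f(1.310000, 2.165969) = 4.029136
  p ← 1.300000 + (0.31/6)·(k1 + 2k2 + 2k3 + k4) = 2.161018
p(1.31) ≈ 2.1610

2.1610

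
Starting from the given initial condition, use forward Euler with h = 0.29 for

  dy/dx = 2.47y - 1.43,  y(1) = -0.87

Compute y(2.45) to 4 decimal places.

-20.9994

Euler: y_{n+1} = y_n + h·f(x_n, y_n).
x=1.000000, y=-0.870000: f=-3.578900 → y ← -0.870000 + 0.29·(-3.578900) = -1.907881
x=1.290000, y=-1.907881: f=-6.142466 → y ← -1.907881 + 0.29·(-6.142466) = -3.689196
x=1.580000, y=-3.689196: f=-10.542315 → y ← -3.689196 + 0.29·(-10.542315) = -6.746467
x=1.870000, y=-6.746467: f=-18.093774 → y ← -6.746467 + 0.29·(-18.093774) = -11.993662
x=2.160000, y=-11.993662: f=-31.054345 → y ← -11.993662 + 0.29·(-31.054345) = -20.999422
y(2.45) ≈ -20.9994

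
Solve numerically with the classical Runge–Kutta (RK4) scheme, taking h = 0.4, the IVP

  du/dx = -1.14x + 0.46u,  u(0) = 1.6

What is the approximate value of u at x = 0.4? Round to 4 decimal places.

RK4: k1 = f(x_n, u_n); k2 = f(x_n + h/2, u_n + (h/2)·k1); k3 = f(x_n + h/2, u_n + (h/2)·k2); k4 = f(x_n + h, u_n + h·k3); u_{n+1} = u_n + (h/6)·(k1 + 2k2 + 2k3 + k4).
x=0.000000, u=1.600000:
  k1 = f(0.000000, 1.600000) = 0.736000
  k2 = f(0.200000, 1.747200) = 0.575712
  k3 = f(0.200000, 1.715142) = 0.560966
  k4 = f(0.400000, 1.824386) = 0.383218
  u ← 1.600000 + (0.4/6)·(k1 + 2k2 + 2k3 + k4) = 1.826172
u(0.4) ≈ 1.8262

1.8262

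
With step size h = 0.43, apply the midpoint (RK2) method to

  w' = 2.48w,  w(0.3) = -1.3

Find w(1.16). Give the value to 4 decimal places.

Midpoint: k1 = f(s_n, w_n); k2 = f(s_n + h/2, w_n + (h/2)·k1); w_{n+1} = w_n + h·k2.
s=0.300000, w=-1.300000:
  k1 = f(0.300000, -1.300000) = -3.224000
  k2 = f(0.515000, -1.993160) = -4.943037
  w ← -1.300000 + 0.43·(-4.943037) = -3.425506
s=0.730000, w=-3.425506:
  k1 = f(0.730000, -3.425506) = -8.495254
  k2 = f(0.945000, -5.251986) = -13.024924
  w ← -3.425506 + 0.43·(-13.024924) = -9.026223
w(1.16) ≈ -9.0262

-9.0262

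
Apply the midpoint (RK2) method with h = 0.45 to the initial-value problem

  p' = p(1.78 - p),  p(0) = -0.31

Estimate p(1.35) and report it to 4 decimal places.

Midpoint: k1 = f(t_n, p_n); k2 = f(t_n + h/2, p_n + (h/2)·k1); p_{n+1} = p_n + h·k2.
t=0.000000, p=-0.310000:
  k1 = f(0.000000, -0.310000) = -0.647900
  k2 = f(0.225000, -0.455777) = -1.019017
  p ← -0.310000 + 0.45·(-1.019017) = -0.768558
t=0.450000, p=-0.768558:
  k1 = f(0.450000, -0.768558) = -1.958714
  k2 = f(0.675000, -1.209268) = -3.614827
  p ← -0.768558 + 0.45·(-3.614827) = -2.395230
t=0.900000, p=-2.395230:
  k1 = f(0.900000, -2.395230) = -10.000636
  k2 = f(1.125000, -4.645373) = -29.848253
  p ← -2.395230 + 0.45·(-29.848253) = -15.826944
p(1.35) ≈ -15.8269

-15.8269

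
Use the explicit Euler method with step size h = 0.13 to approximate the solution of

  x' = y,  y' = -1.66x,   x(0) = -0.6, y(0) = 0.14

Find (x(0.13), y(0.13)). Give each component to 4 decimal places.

-0.5818, 0.2695

Euler on (x,y): x_{n+1} = x_n + h·x', y_{n+1} = y_n + h·y'.
0.000000: (-0.600000, 0.140000); f=(0.140000, 0.996000) → (-0.581800, 0.269480)
(x(0.13), y(0.13)) ≈ (-0.5818, 0.2695)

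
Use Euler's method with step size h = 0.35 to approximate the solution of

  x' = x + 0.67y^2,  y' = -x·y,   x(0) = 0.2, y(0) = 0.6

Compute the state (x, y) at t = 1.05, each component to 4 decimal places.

Euler on (x,y): x_{n+1} = x_n + h·x', y_{n+1} = y_n + h·y'.
0.000000: (0.200000, 0.600000); f=(0.441200, -0.120000) → (0.354420, 0.558000)
0.350000: (0.354420, 0.558000); f=(0.563034, -0.197766) → (0.551482, 0.488782)
0.700000: (0.551482, 0.488782); f=(0.711550, -0.269554) → (0.800524, 0.394438)
(x(1.05), y(1.05)) ≈ (0.8005, 0.3944)

0.8005, 0.3944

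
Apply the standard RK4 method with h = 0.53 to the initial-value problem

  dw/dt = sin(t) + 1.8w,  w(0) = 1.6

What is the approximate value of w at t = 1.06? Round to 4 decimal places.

11.8109

RK4: k1 = f(t_n, w_n); k2 = f(t_n + h/2, w_n + (h/2)·k1); k3 = f(t_n + h/2, w_n + (h/2)·k2); k4 = f(t_n + h, w_n + h·k3); w_{n+1} = w_n + (h/6)·(k1 + 2k2 + 2k3 + k4).
t=0.000000, w=1.600000:
  k1 = f(0.000000, 1.600000) = 2.880000
  k2 = f(0.265000, 2.363200) = 4.515669
  k3 = f(0.265000, 2.796652) = 5.295884
  k4 = f(0.530000, 4.406818) = 8.437806
  w ← 1.600000 + (0.53/6)·(k1 + 2k2 + 2k3 + k4) = 4.333114
t=0.530000, w=4.333114:
  k1 = f(0.530000, 4.333114) = 8.305138
  k2 = f(0.795000, 6.533976) = 12.475020
  k3 = f(0.795000, 7.638994) = 14.464053
  k4 = f(1.060000, 11.999062) = 22.470667
  w ← 4.333114 + (0.53/6)·(k1 + 2k2 + 2k3 + k4) = 11.810879
w(1.06) ≈ 11.8109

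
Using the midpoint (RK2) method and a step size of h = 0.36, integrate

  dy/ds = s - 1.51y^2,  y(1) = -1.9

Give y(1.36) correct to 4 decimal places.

-5.4416

Midpoint: k1 = f(s_n, y_n); k2 = f(s_n + h/2, y_n + (h/2)·k1); y_{n+1} = y_n + h·k2.
s=1.000000, y=-1.900000:
  k1 = f(1.000000, -1.900000) = -4.451100
  k2 = f(1.180000, -2.701198) = -9.837671
  y ← -1.900000 + 0.36·(-9.837671) = -5.441561
y(1.36) ≈ -5.4416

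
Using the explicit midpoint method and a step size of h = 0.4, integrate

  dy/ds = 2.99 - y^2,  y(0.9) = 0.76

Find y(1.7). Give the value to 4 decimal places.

1.5382

Midpoint: k1 = f(s_n, y_n); k2 = f(s_n + h/2, y_n + (h/2)·k1); y_{n+1} = y_n + h·k2.
s=0.900000, y=0.760000:
  k1 = f(0.900000, 0.760000) = 2.412400
  k2 = f(1.100000, 1.242480) = 1.446243
  y ← 0.760000 + 0.4·1.446243 = 1.338497
s=1.300000, y=1.338497:
  k1 = f(1.300000, 1.338497) = 1.198425
  k2 = f(1.500000, 1.578182) = 0.499341
  y ← 1.338497 + 0.4·0.499341 = 1.538234
y(1.7) ≈ 1.5382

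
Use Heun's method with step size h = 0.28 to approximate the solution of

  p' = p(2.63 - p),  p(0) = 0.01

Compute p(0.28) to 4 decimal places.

0.0200

Heun: k1 = f(t_n, p_n); k2 = f(t_n + h, p_n + h·k1); p_{n+1} = p_n + (h/2)·(k1 + k2).
t=0.000000, p=0.010000:
  k1 = f(0.000000, 0.010000) = 0.026200
  k2 = f(0.280000, 0.017336) = 0.045293
  p ← 0.010000 + (0.28/2)·(0.026200 + 0.045293) = 0.020009
p(0.28) ≈ 0.0200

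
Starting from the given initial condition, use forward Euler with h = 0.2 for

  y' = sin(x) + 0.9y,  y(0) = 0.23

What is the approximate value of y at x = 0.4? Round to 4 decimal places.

Euler: y_{n+1} = y_n + h·f(x_n, y_n).
x=0.000000, y=0.230000: f=0.207000 → y ← 0.230000 + 0.2·0.207000 = 0.271400
x=0.200000, y=0.271400: f=0.442929 → y ← 0.271400 + 0.2·0.442929 = 0.359986
y(0.4) ≈ 0.3600

0.3600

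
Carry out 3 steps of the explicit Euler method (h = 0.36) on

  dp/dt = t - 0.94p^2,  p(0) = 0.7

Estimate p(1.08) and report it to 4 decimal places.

0.7175

Euler: p_{n+1} = p_n + h·f(t_n, p_n).
t=0.000000, p=0.700000: f=-0.460600 → p ← 0.700000 + 0.36·(-0.460600) = 0.534184
t=0.360000, p=0.534184: f=0.091769 → p ← 0.534184 + 0.36·0.091769 = 0.567221
t=0.720000, p=0.567221: f=0.417565 → p ← 0.567221 + 0.36·0.417565 = 0.717544
p(1.08) ≈ 0.7175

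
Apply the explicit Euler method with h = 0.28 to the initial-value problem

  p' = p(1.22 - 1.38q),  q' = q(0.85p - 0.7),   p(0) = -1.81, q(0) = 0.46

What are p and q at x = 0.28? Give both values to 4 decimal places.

Euler on (p,q): p_{n+1} = p_n + h·p', q_{n+1} = q_n + h·q'.
0.000000: (-1.810000, 0.460000); f=(-1.059212, -1.029710) → (-2.106579, 0.171681)
(p(0.28), q(0.28)) ≈ (-2.1066, 0.1717)

-2.1066, 0.1717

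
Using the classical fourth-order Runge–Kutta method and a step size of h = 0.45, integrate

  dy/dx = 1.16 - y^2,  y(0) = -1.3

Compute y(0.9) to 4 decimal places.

RK4: k1 = f(x_n, y_n); k2 = f(x_n + h/2, y_n + (h/2)·k1); k3 = f(x_n + h/2, y_n + (h/2)·k2); k4 = f(x_n + h, y_n + h·k3); y_{n+1} = y_n + (h/6)·(k1 + 2k2 + 2k3 + k4).
x=0.000000, y=-1.300000:
  k1 = f(0.000000, -1.300000) = -0.530000
  k2 = f(0.225000, -1.419250) = -0.854271
  k3 = f(0.225000, -1.492211) = -1.066693
  k4 = f(0.450000, -1.780012) = -2.008443
  y ← -1.300000 + (0.45/6)·(k1 + 2k2 + 2k3 + k4) = -1.778528
x=0.450000, y=-1.778528:
  k1 = f(0.450000, -1.778528) = -2.003161
  k2 = f(0.675000, -2.229239) = -3.809507
  k3 = f(0.675000, -2.635667) = -5.786739
  k4 = f(0.900000, -4.382560) = -18.046836
  y ← -1.778528 + (0.45/6)·(k1 + 2k2 + 2k3 + k4) = -4.721714
y(0.9) ≈ -4.7217

-4.7217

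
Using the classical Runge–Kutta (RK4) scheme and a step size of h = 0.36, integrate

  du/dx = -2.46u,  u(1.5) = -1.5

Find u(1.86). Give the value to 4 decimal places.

RK4: k1 = f(x_n, u_n); k2 = f(x_n + h/2, u_n + (h/2)·k1); k3 = f(x_n + h/2, u_n + (h/2)·k2); k4 = f(x_n + h, u_n + h·k3); u_{n+1} = u_n + (h/6)·(k1 + 2k2 + 2k3 + k4).
x=1.500000, u=-1.500000:
  k1 = f(1.500000, -1.500000) = 3.690000
  k2 = f(1.680000, -0.835800) = 2.056068
  k3 = f(1.680000, -1.129908) = 2.779573
  k4 = f(1.860000, -0.499354) = 1.228410
  u ← -1.500000 + (0.36/6)·(k1 + 2k2 + 2k3 + k4) = -0.624618
u(1.86) ≈ -0.6246

-0.6246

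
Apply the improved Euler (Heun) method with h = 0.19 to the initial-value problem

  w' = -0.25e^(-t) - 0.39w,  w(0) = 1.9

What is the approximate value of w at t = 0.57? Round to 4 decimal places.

Heun: k1 = f(t_n, w_n); k2 = f(t_n + h, w_n + h·k1); w_{n+1} = w_n + (h/2)·(k1 + k2).
t=0.000000, w=1.900000:
  k1 = f(0.000000, 1.900000) = -0.991000
  k2 = f(0.190000, 1.711710) = -0.874307
  w ← 1.900000 + (0.19/2)·(-0.991000 + (-0.874307)) = 1.722796
t=0.190000, w=1.722796:
  k1 = f(0.190000, 1.722796) = -0.878630
  k2 = f(0.380000, 1.555856) = -0.777749
  w ← 1.722796 + (0.19/2)·(-0.878630 + (-0.777749)) = 1.565440
t=0.380000, w=1.565440:
  k1 = f(0.380000, 1.565440) = -0.781487
  k2 = f(0.570000, 1.416957) = -0.693995
  w ← 1.565440 + (0.19/2)·(-0.781487 + (-0.693995)) = 1.425269
w(0.57) ≈ 1.4253

1.4253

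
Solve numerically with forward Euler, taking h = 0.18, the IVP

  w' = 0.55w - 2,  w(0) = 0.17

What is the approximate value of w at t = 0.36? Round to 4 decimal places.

Euler: w_{n+1} = w_n + h·f(t_n, w_n).
t=0.000000, w=0.170000: f=-1.906500 → w ← 0.170000 + 0.18·(-1.906500) = -0.173170
t=0.180000, w=-0.173170: f=-2.095244 → w ← -0.173170 + 0.18·(-2.095244) = -0.550314
w(0.36) ≈ -0.5503

-0.5503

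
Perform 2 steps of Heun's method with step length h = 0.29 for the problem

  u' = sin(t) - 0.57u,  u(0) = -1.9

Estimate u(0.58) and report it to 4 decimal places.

Heun: k1 = f(t_n, u_n); k2 = f(t_n + h, u_n + h·k1); u_{n+1} = u_n + (h/2)·(k1 + k2).
t=0.000000, u=-1.900000:
  k1 = f(0.000000, -1.900000) = 1.083000
  k2 = f(0.290000, -1.585930) = 1.189932
  u ← -1.900000 + (0.29/2)·(1.083000 + 1.189932) = -1.570425
t=0.290000, u=-1.570425:
  k1 = f(0.290000, -1.570425) = 1.181094
  k2 = f(0.580000, -1.227907) = 1.247931
  u ← -1.570425 + (0.29/2)·(1.181094 + 1.247931) = -1.218216
u(0.58) ≈ -1.2182

-1.2182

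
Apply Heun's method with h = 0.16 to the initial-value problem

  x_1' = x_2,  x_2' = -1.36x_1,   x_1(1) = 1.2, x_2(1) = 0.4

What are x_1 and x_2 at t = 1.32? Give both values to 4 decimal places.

1.2426, -0.1409

Heun on (x_1,x_2): k1 = f(t_n, state_n); k2 = f(t_n + h, state_n + h·k1); state_{n+1} = state_n + (h/2)·(k1 + k2).
1.000000: (1.200000, 0.400000)
  k1 = (0.400000, -1.632000)
  predictor → (1.264000, 0.138880)
  k2 = (0.138880, -1.719040)
  → (1.243110, 0.131917)
1.160000: (1.243110, 0.131917)
  k1 = (0.131917, -1.690630)
  predictor → (1.264217, -0.138584)
  k2 = (-0.138584, -1.719335)
  → (1.242577, -0.140880)
(x_1(1.32), x_2(1.32)) ≈ (1.2426, -0.1409)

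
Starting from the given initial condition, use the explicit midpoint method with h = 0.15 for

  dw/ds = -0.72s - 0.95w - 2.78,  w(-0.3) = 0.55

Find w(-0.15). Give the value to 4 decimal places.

Midpoint: k1 = f(s_n, w_n); k2 = f(s_n + h/2, w_n + (h/2)·k1); w_{n+1} = w_n + h·k2.
s=-0.300000, w=0.550000:
  k1 = f(-0.300000, 0.550000) = -3.086500
  k2 = f(-0.225000, 0.318513) = -2.920587
  w ← 0.550000 + 0.15·(-2.920587) = 0.111912
w(-0.15) ≈ 0.1119

0.1119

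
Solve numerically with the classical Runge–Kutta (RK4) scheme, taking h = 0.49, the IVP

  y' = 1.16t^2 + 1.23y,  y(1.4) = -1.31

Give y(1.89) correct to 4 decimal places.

RK4: k1 = f(t_n, y_n); k2 = f(t_n + h/2, y_n + (h/2)·k1); k3 = f(t_n + h/2, y_n + (h/2)·k2); k4 = f(t_n + h, y_n + h·k3); y_{n+1} = y_n + (h/6)·(k1 + 2k2 + 2k3 + k4).
t=1.400000, y=-1.310000:
  k1 = f(1.400000, -1.310000) = 0.662300
  k2 = f(1.645000, -1.147737) = 1.727273
  k3 = f(1.645000, -0.886818) = 2.048203
  k4 = f(1.890000, -0.306381) = 3.766788
  y ← -1.310000 + (0.49/6)·(k1 + 2k2 + 2k3 + k4) = -0.331630
y(1.89) ≈ -0.3316

-0.3316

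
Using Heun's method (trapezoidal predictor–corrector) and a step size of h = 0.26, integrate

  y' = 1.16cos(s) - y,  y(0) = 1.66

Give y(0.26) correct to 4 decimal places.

1.5418

Heun: k1 = f(s_n, y_n); k2 = f(s_n + h, y_n + h·k1); y_{n+1} = y_n + (h/2)·(k1 + k2).
s=0.000000, y=1.660000:
  k1 = f(0.000000, 1.660000) = -0.500000
  k2 = f(0.260000, 1.530000) = -0.408988
  y ← 1.660000 + (0.26/2)·(-0.500000 + (-0.408988)) = 1.541832
y(0.26) ≈ 1.5418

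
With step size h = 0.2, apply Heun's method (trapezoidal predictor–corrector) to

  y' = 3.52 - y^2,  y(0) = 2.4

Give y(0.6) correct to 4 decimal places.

1.9508

Heun: k1 = f(x_n, y_n); k2 = f(x_n + h, y_n + h·k1); y_{n+1} = y_n + (h/2)·(k1 + k2).
x=0.000000, y=2.400000:
  k1 = f(0.000000, 2.400000) = -2.240000
  k2 = f(0.200000, 1.952000) = -0.290304
  y ← 2.400000 + (0.2/2)·(-2.240000 + (-0.290304)) = 2.146970
x=0.200000, y=2.146970:
  k1 = f(0.200000, 2.146970) = -1.089478
  k2 = f(0.400000, 1.929074) = -0.201326
  y ← 2.146970 + (0.2/2)·(-1.089478 + (-0.201326)) = 2.017889
x=0.400000, y=2.017889:
  k1 = f(0.400000, 2.017889) = -0.551877
  k2 = f(0.600000, 1.907514) = -0.118609
  y ← 2.017889 + (0.2/2)·(-0.551877 + (-0.118609)) = 1.950841
y(0.6) ≈ 1.9508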